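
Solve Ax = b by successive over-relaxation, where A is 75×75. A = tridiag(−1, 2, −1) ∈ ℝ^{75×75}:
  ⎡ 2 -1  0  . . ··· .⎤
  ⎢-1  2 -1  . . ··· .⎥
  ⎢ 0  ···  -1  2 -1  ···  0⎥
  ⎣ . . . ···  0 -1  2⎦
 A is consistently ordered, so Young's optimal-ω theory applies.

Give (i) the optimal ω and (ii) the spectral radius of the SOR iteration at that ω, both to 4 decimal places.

ω* = 1.9206, ρ_SOR = 0.9206

½·tridiag(1,0,1) at n=75: λ_k = cos(kπ/76); max |λ| at k=1 ⇒ ρ_J = cos(π/76) ≈ 0.9991.
√(1 − cos²(π/76)) = sin(π/76) ≈ 0.04132.
So ω* = 2/1.04132 = 1.9206 (Young).
At ω = 1.9206 every |λ(B_ω)| = ω−1, so ρ_SOR = 0.9206.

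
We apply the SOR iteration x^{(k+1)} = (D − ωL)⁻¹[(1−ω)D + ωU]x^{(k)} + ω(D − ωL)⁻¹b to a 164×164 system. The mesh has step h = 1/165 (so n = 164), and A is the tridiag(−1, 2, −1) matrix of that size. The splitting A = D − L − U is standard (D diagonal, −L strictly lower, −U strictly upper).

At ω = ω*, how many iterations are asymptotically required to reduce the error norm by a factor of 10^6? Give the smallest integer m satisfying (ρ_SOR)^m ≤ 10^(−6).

m = 363

spectrum of D⁻¹(L+U) = {cos(kπ/165) : 1≤k≤164}; ρ_J = cos(π/165) = 0.9998187.
√(1−ρ_J²) simplifies to sin(π/165) = 0.0190388.
So ω* = 2/1.0190388 = 1.9626338 (Young).
ρ_SOR = ω* − 1 = 1.9626338 − 1 = 0.9626338.
For 6 digits: m = 6·ln10 / (−ln 0.9626338) = 13.8155/0.0380822 = 362.781; round up → m = 363.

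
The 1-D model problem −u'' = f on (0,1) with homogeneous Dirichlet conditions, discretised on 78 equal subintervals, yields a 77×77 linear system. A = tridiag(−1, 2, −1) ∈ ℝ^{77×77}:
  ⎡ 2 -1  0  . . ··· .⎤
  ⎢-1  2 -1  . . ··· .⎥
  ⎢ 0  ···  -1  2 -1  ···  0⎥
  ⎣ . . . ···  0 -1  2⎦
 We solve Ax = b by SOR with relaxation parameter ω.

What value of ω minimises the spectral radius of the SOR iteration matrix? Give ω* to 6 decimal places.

With n=77, ρ(Jacobi) = cos(π/78) = 0.999189.
√(1−ρ_J²) = |sin(π/78)| = 0.0402659
ω* = 2/(1+0.0402659) = 1.922585
Hence ρ(B_{ω*}) = 1.922585 − 1 = 0.922585.

ω* = 1.922585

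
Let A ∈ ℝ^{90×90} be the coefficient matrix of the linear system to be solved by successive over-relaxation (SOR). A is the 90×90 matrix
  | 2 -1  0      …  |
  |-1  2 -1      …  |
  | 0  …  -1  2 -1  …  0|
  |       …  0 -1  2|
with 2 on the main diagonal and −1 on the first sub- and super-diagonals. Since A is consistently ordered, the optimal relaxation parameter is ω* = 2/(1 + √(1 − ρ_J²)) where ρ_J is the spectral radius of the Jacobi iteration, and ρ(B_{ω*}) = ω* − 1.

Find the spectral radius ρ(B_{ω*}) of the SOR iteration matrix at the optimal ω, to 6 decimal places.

ρ_SOR = 0.933271

[ρ_J] n=90: ρ(B_J) = cos(π/(n+1)) = cos(π/91) = 0.999404.
1 − cos²(π/91) = sin²(π/91) ⇒ √(1−ρ_J²) = sin(π/91) = 0.0345161.
ω* = 2 / (1 + 0.0345161) = 2 / 1.0345161 ≈ 1.933271.
Hence ρ(B_{ω*}) = 1.933271 − 1 = 0.933271.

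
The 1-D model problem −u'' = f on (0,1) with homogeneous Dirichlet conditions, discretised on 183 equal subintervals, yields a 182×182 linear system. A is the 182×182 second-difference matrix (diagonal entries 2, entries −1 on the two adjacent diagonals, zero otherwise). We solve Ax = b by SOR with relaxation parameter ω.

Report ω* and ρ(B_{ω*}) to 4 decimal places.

n=182: λ(B_J) = 1 − λ(A)/2 = cos(kπ/183); k=1 gives ρ_J = 0.9999.
√(1−ρ_J²) simplifies to sin(π/183) = 0.01717.
Young: ω* = 2/(1+√(1−ρ_J²)) = 2/(1+0.01717) = 2/1.01717 = 1.9662.
ρ_SOR = ω* − 1 ≈ 0.9662.

ω* = 1.9662, ρ_SOR = 0.9662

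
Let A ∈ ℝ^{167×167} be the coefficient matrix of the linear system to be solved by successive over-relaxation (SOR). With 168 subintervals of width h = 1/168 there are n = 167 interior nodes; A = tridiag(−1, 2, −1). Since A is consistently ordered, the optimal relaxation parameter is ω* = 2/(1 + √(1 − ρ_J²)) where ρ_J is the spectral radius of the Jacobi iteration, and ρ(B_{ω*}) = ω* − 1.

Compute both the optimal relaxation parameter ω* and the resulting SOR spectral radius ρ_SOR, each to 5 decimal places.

B_J for the 167×167 system has eigenvalues cos(kπ/168); ρ_J = cos(π/168) = 0.99983.
1 − cos²(π/168) = sin²(π/168) ⇒ √(1−ρ_J²) = sin(π/168) = 0.018699.
Young: ω* = 2/(1+√(1−ρ_J²)) = 2/(1+0.018699) = 2/1.018699 = 1.96329.
At ω = 1.96329 every |λ(B_ω)| = ω−1, so ρ_SOR = 0.96329.

ω* = 1.96329, ρ_SOR = 0.96329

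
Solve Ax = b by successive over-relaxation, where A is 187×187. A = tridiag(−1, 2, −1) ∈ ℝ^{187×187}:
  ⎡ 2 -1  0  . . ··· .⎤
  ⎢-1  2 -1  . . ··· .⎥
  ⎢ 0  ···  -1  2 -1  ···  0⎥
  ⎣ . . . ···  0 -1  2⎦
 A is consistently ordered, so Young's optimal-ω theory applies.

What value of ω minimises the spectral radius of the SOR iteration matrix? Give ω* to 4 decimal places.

n=187: λ(B_J) = 1 − λ(A)/2 = cos(kπ/188); k=1 gives ρ_J = 0.9999.
√(1−ρ_J²) = |sin(π/188)| = 0.01671
ω* = 2 / (1 + 0.01671) = 2 / 1.01671 ≈ 1.9671.
ρ_SOR = ω* − 1 ≈ 0.9671.

ω* = 1.9671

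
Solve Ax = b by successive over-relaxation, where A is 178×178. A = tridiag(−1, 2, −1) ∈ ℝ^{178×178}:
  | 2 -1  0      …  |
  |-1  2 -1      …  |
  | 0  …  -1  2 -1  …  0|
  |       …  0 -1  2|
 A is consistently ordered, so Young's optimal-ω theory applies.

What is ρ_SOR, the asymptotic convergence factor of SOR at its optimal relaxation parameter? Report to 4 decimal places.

With n=178, ρ(Jacobi) = cos(π/179) = 0.9998.
√(1−ρ_J²) = |sin(π/179)| = 0.01755
ω* = 2/(1 + 0.01755) = 2/1.01755 = 1.9655.
and ρ(B_{ω*}) = 1.9655 − 1 = 0.9655.

ρ_SOR = 0.9655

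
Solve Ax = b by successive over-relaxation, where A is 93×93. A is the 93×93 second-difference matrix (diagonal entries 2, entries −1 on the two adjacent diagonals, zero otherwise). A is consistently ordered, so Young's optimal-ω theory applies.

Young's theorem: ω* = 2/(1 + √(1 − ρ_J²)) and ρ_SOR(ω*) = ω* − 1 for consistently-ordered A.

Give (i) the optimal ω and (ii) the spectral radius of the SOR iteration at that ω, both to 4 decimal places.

ω* = 1.9353, ρ_SOR = 0.9353

With n=93, ρ(Jacobi) = cos(π/94) = 0.9994.
√(1−ρ_J²) = |sin(π/94)| = 0.03341
[ω*] 2 ÷ (1 + 0.03341) = 2 ÷ 1.03341 = 1.9353.
ρ(B_{ω*}) = ω*−1 = 0.9353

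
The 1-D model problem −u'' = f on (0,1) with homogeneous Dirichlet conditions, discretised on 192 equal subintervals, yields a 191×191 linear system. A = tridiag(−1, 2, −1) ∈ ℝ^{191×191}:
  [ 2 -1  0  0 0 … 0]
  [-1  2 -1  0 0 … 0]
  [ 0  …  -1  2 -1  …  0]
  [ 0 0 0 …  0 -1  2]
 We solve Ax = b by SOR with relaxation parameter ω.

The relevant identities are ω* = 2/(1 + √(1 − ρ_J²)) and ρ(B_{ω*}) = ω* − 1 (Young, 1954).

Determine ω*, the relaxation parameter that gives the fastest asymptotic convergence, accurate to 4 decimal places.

½·tridiag(1,0,1) at n=191: λ_k = cos(kπ/192); max |λ| at k=1 ⇒ ρ_J = cos(π/192) ≈ 0.9999.
root = sin(π/192) = 0.01636  (since 1−cos² = sin²).
So ω* = 2/1.01636 = 1.9678 (Young).
ρ_SOR = ω* − 1 ≈ 0.9678.

ω* = 1.9678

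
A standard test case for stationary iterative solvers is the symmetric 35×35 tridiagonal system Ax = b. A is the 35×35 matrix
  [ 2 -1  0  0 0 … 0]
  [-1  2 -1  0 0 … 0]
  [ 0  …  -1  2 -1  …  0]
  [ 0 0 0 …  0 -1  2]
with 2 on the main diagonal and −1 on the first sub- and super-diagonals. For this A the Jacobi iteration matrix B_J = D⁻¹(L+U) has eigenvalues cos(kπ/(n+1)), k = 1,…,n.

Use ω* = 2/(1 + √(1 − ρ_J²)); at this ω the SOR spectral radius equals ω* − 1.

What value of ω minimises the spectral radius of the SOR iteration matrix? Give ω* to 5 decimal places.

ω* = 1.83966

½·tridiag(1,0,1) at n=35: λ_k = cos(kπ/36); max |λ| at k=1 ⇒ ρ_J = cos(π/36) ≈ 0.99619.
√(1−ρ_J²) simplifies to sin(π/36) = 0.087156.
[ω*] 2 ÷ (1 + 0.087156) = 2 ÷ 1.087156 = 1.83966.
ρ(B_{ω*}) = ω*−1 = 0.83966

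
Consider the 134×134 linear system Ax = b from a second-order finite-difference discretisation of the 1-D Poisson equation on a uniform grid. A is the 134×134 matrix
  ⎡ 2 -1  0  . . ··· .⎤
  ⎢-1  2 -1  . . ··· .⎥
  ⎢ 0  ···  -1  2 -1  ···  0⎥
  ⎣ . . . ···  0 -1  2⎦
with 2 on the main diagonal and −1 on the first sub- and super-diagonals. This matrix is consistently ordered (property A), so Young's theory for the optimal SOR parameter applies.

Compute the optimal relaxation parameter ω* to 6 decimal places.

ω* = 1.954520

spectrum of D⁻¹(L+U) = {cos(kπ/135) : 1≤k≤134}; ρ_J = cos(π/135) = 0.999729.
√(1−ρ_J²) = |sin(π/135)| = 0.0232690
ω* = 2 / (1 + 0.0232690) = 2 / 1.0232690 ≈ 1.954520.
ρ(B_{ω*}) = ω*−1 = 0.954520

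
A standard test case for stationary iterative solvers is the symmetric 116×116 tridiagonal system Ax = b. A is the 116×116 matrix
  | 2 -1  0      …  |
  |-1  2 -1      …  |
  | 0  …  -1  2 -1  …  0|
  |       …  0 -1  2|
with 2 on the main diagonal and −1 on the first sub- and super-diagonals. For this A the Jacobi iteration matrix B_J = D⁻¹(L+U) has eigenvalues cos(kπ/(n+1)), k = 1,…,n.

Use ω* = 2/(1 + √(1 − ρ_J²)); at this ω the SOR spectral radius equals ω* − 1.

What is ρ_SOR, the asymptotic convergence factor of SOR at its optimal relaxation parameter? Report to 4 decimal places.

ρ_SOR = 0.9477

ρ_J = max_k |cos(kπ/117)| = cos(π/117) = 0.9996
root = sin(π/117) = 0.02685  (since 1−cos² = sin²).
[ω*] 2 ÷ (1 + 0.02685) = 2 ÷ 1.02685 = 1.9477.
Hence ρ(B_{ω*}) = 1.9477 − 1 = 0.9477.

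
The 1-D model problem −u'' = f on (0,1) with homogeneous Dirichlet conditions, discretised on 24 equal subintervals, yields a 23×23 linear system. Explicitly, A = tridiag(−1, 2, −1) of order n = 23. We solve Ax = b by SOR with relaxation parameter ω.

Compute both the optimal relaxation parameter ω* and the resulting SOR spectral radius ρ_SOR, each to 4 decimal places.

n=23: λ(B_J) = 1 − λ(A)/2 = cos(kπ/24); k=1 gives ρ_J = 0.9914.
1 − cos²(π/24) = sin²(π/24) ⇒ √(1−ρ_J²) = sin(π/24) = 0.13053.
Then 2/(1+√(1−ρ_J²)) = 2/(1+0.13053); ω* = 2/1.13053 = 1.7691.
At ω = 1.7691 every |λ(B_ω)| = ω−1, so ρ_SOR = 0.7691.

ω* = 1.7691, ρ_SOR = 0.7691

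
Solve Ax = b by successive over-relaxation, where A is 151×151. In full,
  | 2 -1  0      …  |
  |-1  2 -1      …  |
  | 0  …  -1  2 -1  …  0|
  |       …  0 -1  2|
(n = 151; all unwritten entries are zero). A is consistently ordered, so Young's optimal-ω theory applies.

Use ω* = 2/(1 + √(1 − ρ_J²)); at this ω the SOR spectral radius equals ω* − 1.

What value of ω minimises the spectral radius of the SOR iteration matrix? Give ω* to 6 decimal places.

ω* = 1.959503

spectrum of D⁻¹(L+U) = {cos(kπ/152) : 1≤k≤151}; ρ_J = cos(π/152) = 0.999786.
root = sin(π/152) = 0.0206669  (since 1−cos² = sin²).
[ω*] 2 ÷ (1 + 0.0206669) = 2 ÷ 1.0206669 = 1.959503.
[ρ_SOR] ω* − 1 = 0.959503.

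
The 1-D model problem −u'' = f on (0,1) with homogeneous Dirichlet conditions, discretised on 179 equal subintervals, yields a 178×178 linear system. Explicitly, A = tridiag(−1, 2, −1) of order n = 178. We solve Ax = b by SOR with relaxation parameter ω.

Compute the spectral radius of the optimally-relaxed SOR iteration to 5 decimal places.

ρ_SOR = 0.96551

With n=178, ρ(Jacobi) = cos(π/179) = 0.99985.
root = sin(π/179) = 0.017550  (since 1−cos² = sin²).
ω* = 2 / (1 + 0.017550) = 2 / 1.017550 ≈ 1.96551.
ρ_SOR = ω* − 1 ≈ 0.96551.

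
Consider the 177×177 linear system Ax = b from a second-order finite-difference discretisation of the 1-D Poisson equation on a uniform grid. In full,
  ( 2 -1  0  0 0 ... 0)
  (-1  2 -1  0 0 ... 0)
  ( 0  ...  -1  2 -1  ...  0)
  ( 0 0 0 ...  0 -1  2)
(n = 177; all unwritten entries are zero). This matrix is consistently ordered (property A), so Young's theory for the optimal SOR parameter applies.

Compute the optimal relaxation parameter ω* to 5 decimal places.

spectrum of D⁻¹(L+U) = {cos(kπ/178) : 1≤k≤177}; ρ_J = cos(π/178) = 0.99984.
√(1−ρ_J²) simplifies to sin(π/178) = 0.017648.
[ω*] 2 ÷ (1 + 0.017648) = 2 ÷ 1.017648 = 1.96532.
ρ(B_{ω*}) = ω*−1 = 0.96532

ω* = 1.96532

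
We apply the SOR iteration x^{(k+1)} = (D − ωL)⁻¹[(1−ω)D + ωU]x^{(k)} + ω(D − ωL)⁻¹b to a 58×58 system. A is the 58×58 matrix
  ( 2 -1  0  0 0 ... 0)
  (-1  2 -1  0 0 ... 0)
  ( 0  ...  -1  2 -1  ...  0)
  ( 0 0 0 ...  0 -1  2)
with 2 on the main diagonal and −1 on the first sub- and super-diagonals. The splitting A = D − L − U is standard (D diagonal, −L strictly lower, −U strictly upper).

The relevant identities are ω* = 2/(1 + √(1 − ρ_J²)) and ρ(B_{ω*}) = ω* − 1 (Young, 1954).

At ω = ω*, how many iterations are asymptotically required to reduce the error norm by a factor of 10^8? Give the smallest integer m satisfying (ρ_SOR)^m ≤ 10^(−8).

m = 173

n=58: λ(B_J) = 1 − λ(A)/2 = cos(kπ/59); k=1 gives ρ_J = 0.9985827.
1 − cos²(π/59) = sin²(π/59) ⇒ √(1−ρ_J²) = sin(π/59) = 0.0532222.
Young: ω* = 2/(1+√(1−ρ_J²)) = 2/(1+0.0532222) = 2/1.0532222 = 1.8989345.
At ω = 1.8989345 every |λ(B_ω)| = ω−1, so ρ_SOR = 0.8989345.
Need (0.8989345)^m ≤ 10^(−8): m ≥ 8·ln10/|ln 0.8989345| = 18.4207/0.106545 = 172.891 ⇒ m = 173.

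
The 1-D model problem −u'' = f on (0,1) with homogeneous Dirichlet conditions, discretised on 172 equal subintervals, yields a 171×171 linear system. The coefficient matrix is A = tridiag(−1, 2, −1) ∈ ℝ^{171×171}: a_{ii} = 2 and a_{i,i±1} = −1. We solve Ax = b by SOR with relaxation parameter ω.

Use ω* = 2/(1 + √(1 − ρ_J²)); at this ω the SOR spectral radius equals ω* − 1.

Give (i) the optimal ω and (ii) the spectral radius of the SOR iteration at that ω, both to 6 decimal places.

ω* = 1.964127, ρ_SOR = 0.964127

spectrum of D⁻¹(L+U) = {cos(kπ/172) : 1≤k≤171}; ρ_J = cos(π/172) = 0.999833.
1 − cos²(π/172) = sin²(π/172) ⇒ √(1−ρ_J²) = sin(π/172) = 0.0182641.
Then 2/(1+√(1−ρ_J²)) = 2/(1+0.0182641); ω* = 2/1.0182641 = 1.964127.
At ω = 1.964127 every |λ(B_ω)| = ω−1, so ρ_SOR = 0.964127.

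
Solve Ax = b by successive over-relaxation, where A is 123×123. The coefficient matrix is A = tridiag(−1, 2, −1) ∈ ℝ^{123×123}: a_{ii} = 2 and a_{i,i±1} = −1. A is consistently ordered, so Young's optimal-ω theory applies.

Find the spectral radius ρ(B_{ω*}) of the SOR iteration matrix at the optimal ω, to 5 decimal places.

ρ_SOR = 0.95059

[ρ_J] n=123: ρ(B_J) = cos(π/(n+1)) = cos(π/124) = 0.99968.
√(1−ρ_J²) simplifies to sin(π/124) = 0.025333.
ω* = 2 / (1 + 0.025333) = 2 / 1.025333 ≈ 1.95059.
At ω = 1.95059 every |λ(B_ω)| = ω−1, so ρ_SOR = 0.95059.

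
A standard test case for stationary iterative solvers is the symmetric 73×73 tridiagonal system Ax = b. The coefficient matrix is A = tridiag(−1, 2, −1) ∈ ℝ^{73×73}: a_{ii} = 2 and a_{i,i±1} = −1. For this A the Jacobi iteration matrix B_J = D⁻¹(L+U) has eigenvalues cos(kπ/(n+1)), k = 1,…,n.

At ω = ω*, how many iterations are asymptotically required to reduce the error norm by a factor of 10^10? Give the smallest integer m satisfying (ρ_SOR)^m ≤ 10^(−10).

With n=73, ρ(Jacobi) = cos(π/74) = 0.9990990.
root = sin(π/74) = 0.0424412  (since 1−cos² = sin²).
Young: ω* = 2/(1+√(1−ρ_J²)) = 2/(1+0.0424412) = 2/1.0424412 = 1.9185734.
At ω = 1.9185734 every |λ(B_ω)| = ω−1, so ρ_SOR = 0.9185734.
(0.9185734)^m ≤ 10^{−10}  ⇒  m·ln(0.9185734) ≤ −10·ln10  ⇒  m ≥ 271.105  ⇒  m = 272

m = 272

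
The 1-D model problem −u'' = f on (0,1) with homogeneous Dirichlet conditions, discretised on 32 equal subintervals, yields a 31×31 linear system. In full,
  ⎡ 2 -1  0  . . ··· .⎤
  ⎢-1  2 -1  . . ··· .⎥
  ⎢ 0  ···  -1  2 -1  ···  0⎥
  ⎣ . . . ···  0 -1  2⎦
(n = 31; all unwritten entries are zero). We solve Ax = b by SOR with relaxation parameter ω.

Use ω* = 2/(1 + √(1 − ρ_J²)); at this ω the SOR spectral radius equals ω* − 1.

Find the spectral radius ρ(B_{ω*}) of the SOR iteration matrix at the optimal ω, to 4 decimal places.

n=31: λ(B_J) = 1 − λ(A)/2 = cos(kπ/32); k=1 gives ρ_J = 0.9952.
root = sin(π/32) = 0.09802  (since 1−cos² = sin²).
So ω* = 2/1.09802 = 1.8215 (Young).
At ω = 1.8215 every |λ(B_ω)| = ω−1, so ρ_SOR = 0.8215.

ρ_SOR = 0.8215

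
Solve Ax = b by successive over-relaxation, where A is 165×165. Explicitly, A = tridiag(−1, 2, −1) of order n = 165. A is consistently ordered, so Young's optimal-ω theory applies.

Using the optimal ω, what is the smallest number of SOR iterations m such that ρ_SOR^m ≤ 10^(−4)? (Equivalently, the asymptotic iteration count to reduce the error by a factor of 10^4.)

m = 244

With n=165, ρ(Jacobi) = cos(π/166) = 0.9998209.
√(1−ρ_J²) simplifies to sin(π/166) = 0.0189241.
ω* = 2/(1 + 0.0189241) = 2/1.0189241 = 1.9628547.
ρ_SOR = ω* − 1 = 1.9628547 − 1 = 0.9628547.
(0.9628547)^m ≤ 10^{−4}  ⇒  m·ln(0.9628547) ≤ −4·ln10  ⇒  m ≥ 243.320  ⇒  m = 244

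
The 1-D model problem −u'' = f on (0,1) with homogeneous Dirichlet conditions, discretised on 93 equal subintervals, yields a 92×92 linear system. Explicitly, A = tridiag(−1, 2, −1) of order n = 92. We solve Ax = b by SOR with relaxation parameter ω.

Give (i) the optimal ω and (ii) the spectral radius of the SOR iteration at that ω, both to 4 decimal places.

½·tridiag(1,0,1) at n=92: λ_k = cos(kπ/93); max |λ| at k=1 ⇒ ρ_J = cos(π/93) ≈ 0.9994.
√(1 − cos²(π/93)) = sin(π/93) ≈ 0.03377.
ω* = 2/(1+0.03377) = 1.9347
At ω = 1.9347 every |λ(B_ω)| = ω−1, so ρ_SOR = 0.9347.

ω* = 1.9347, ρ_SOR = 0.9347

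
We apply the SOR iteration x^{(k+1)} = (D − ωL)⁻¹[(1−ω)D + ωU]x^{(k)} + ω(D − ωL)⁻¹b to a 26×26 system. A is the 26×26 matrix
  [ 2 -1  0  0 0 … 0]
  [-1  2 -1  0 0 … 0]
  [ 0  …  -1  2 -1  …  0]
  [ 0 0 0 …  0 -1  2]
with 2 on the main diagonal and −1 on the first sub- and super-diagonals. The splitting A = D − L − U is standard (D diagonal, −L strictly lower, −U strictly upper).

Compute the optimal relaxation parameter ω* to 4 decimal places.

[ρ_J] n=26: ρ(B_J) = cos(π/(n+1)) = cos(π/27) = 0.9932.
√(1−ρ_J²) = |sin(π/27)| = 0.11609
[ω*] 2 ÷ (1 + 0.11609) = 2 ÷ 1.11609 = 1.7920.
ρ(B_{ω*}) = ω*−1 = 0.7920

ω* = 1.7920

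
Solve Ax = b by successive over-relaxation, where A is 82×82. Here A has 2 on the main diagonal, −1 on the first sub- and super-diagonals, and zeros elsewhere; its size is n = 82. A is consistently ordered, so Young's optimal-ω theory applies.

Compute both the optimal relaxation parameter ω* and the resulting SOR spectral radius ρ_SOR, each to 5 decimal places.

With n=82, ρ(Jacobi) = cos(π/83) = 0.99928.
1 − cos²(π/83) = sin²(π/83) ⇒ √(1−ρ_J²) = sin(π/83) = 0.037841.
So ω* = 2/1.037841 = 1.92708 (Young).
At ω = 1.92708 every |λ(B_ω)| = ω−1, so ρ_SOR = 0.92708.

ω* = 1.92708, ρ_SOR = 0.92708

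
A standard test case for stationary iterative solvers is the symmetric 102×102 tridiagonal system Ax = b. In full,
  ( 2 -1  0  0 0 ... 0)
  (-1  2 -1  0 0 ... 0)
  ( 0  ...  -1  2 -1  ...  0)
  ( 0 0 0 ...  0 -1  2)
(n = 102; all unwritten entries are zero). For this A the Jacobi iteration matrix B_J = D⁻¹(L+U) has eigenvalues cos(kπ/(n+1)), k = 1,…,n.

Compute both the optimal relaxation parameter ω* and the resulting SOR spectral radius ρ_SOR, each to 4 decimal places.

ρ_J = max_k |cos(kπ/103)| = cos(π/103) = 0.9995
1 − cos²(π/103) = sin²(π/103) ⇒ √(1−ρ_J²) = sin(π/103) = 0.03050.
ω* = 2/(1+0.03050) = 1.9408
and ρ(B_{ω*}) = 1.9408 − 1 = 0.9408.

ω* = 1.9408, ρ_SOR = 0.9408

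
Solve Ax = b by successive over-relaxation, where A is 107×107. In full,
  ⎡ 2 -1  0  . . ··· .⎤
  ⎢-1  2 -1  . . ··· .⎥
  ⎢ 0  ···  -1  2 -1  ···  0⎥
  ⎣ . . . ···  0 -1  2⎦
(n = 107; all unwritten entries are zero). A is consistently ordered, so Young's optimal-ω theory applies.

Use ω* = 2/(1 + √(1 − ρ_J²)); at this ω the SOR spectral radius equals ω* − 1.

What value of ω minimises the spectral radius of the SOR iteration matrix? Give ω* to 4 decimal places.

With n=107, ρ(Jacobi) = cos(π/108) = 0.9996.
1 − cos²(π/108) = sin²(π/108) ⇒ √(1−ρ_J²) = sin(π/108) = 0.02908.
[ω*] 2 ÷ (1 + 0.02908) = 2 ÷ 1.02908 = 1.9435.
Hence ρ(B_{ω*}) = 1.9435 − 1 = 0.9435.

ω* = 1.9435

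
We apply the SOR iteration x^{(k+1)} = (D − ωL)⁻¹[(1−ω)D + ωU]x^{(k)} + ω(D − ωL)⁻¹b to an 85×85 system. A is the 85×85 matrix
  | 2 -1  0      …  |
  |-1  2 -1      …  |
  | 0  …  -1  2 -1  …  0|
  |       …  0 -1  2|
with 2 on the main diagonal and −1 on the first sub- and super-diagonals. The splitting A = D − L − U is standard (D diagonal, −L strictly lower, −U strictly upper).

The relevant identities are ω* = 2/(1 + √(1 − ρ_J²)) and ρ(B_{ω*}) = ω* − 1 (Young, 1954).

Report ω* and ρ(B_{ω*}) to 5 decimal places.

spectrum of D⁻¹(L+U) = {cos(kπ/86) : 1≤k≤85}; ρ_J = cos(π/86) = 0.99933.
√(1−ρ_J²) simplifies to sin(π/86) = 0.036522.
ω* = 2/(1 + 0.036522) = 2/1.036522 = 1.92953.
ρ_SOR = ω* − 1 = 1.92953 − 1 = 0.92953.

ω* = 1.92953, ρ_SOR = 0.92953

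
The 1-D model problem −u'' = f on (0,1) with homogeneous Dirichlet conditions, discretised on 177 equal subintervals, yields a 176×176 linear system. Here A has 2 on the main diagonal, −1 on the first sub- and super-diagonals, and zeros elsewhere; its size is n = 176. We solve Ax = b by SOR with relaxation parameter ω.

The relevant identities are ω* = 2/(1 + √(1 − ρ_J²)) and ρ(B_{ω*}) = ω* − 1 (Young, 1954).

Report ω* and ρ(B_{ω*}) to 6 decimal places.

[ρ_J] n=176: ρ(B_J) = cos(π/(n+1)) = cos(π/177) = 0.999842.
1 − cos²(π/177) = sin²(π/177) ⇒ √(1−ρ_J²) = sin(π/177) = 0.0177482.
[ω*] 2 ÷ (1 + 0.0177482) = 2 ÷ 1.0177482 = 1.965123.
ρ_SOR = ω* − 1 = 1.965123 − 1 = 0.965123.

ω* = 1.965123, ρ_SOR = 0.965123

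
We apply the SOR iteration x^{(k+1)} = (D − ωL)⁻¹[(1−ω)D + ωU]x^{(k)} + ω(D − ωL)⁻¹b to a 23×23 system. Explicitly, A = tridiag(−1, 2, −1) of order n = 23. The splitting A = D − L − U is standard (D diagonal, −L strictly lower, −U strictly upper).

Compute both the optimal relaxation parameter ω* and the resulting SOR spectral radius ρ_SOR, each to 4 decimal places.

ω* = 1.7691, ρ_SOR = 0.7691

With n=23, ρ(Jacobi) = cos(π/24) = 0.9914.
1 − cos²(π/24) = sin²(π/24) ⇒ √(1−ρ_J²) = sin(π/24) = 0.13053.
ω* = 2/(1 + 0.13053) = 2/1.13053 = 1.7691.
ρ(B_{ω*}) = ω*−1 = 0.7691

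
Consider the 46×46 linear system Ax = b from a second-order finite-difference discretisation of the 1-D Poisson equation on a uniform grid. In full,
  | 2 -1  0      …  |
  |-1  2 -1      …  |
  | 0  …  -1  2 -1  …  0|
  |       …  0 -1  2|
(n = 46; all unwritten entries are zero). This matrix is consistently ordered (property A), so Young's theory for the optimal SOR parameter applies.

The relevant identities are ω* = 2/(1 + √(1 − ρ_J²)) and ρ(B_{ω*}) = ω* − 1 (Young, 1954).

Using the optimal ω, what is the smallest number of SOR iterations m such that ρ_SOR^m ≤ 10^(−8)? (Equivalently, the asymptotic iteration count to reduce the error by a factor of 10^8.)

m = 138

[ρ_J] n=46: ρ(B_J) = cos(π/(n+1)) = cos(π/47) = 0.9977669.
root = sin(π/47) = 0.0667926  (since 1−cos² = sin²).
So ω* = 2/1.0667926 = 1.8747787 (Young).
At ω = 1.8747787 every |λ(B_ω)| = ω−1, so ρ_SOR = 0.8747787.
ρ_SOR^m ≤ 10^(−8) ⇔ m ≥ 8·ln10/(−ln 0.8747787) = 18.4207/0.133784 = 137.690; m = ⌈137.690⌉ = 138.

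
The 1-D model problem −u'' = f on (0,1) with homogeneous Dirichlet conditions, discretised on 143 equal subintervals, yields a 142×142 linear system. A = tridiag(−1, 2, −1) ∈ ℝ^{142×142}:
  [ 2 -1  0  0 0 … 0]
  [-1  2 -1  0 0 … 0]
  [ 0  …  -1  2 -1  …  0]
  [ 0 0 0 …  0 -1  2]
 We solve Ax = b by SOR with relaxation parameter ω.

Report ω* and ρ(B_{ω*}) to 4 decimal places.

n=142: λ(B_J) = 1 − λ(A)/2 = cos(kπ/143); k=1 gives ρ_J = 0.9998.
√(1−ρ_J²) = |sin(π/143)| = 0.02197
[ω*] 2 ÷ (1 + 0.02197) = 2 ÷ 1.02197 = 1.9570.
[ρ_SOR] ω* − 1 = 0.9570.

ω* = 1.9570, ρ_SOR = 0.9570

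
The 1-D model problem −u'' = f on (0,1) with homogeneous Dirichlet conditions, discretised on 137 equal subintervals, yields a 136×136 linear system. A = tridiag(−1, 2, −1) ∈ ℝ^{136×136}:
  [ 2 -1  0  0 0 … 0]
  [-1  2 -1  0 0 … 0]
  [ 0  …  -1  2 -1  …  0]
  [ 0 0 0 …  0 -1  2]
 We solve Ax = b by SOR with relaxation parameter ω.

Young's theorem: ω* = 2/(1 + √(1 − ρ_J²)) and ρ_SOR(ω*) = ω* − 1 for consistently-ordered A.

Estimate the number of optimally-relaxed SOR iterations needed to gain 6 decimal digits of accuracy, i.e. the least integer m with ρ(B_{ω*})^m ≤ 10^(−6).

spectrum of D⁻¹(L+U) = {cos(kπ/137) : 1≤k≤136}; ρ_J = cos(π/137) = 0.9997371.
√(1−ρ_J²) = |sin(π/137)| = 0.0229293
Young: ω* = 2/(1+√(1−ρ_J²)) = 2/(1+0.0229293) = 2/1.0229293 = 1.9551693.
and ρ(B_{ω*}) = 1.9551693 − 1 = 0.9551693.
6·ln10 = 13.8155; −ln(0.9551693) = 0.0458667; m = ⌈13.8155/0.0458667⌉ = ⌈301.210⌉ = 302.

m = 302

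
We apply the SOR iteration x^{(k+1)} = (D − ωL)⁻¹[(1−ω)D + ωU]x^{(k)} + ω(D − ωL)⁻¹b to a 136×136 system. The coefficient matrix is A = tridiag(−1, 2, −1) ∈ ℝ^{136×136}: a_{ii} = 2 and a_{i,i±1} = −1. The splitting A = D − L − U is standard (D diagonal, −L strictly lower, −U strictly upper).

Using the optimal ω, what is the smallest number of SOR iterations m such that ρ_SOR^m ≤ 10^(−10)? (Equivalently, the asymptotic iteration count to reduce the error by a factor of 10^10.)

[ρ_J] n=136: ρ(B_J) = cos(π/(n+1)) = cos(π/137) = 0.9997371.
√(1−ρ_J²) simplifies to sin(π/137) = 0.0229293.
Young: ω* = 2/(1+√(1−ρ_J²)) = 2/(1+0.0229293) = 2/1.0229293 = 1.9551693.
and ρ(B_{ω*}) = 1.9551693 − 1 = 0.9551693.
10·ln10 = 23.0259; −ln(0.9551693) = 0.0458667; m = ⌈23.0259/0.0458667⌉ = ⌈502.018⌉ = 503.

m = 503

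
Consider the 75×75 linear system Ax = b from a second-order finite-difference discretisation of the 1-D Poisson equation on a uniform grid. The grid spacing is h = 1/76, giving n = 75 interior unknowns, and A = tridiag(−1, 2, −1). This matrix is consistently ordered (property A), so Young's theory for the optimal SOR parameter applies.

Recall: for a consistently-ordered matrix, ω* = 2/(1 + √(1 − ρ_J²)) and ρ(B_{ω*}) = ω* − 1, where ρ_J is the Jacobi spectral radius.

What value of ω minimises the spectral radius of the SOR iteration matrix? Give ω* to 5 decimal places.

ρ_J = max_k |cos(kπ/76)| = cos(π/76) = 0.99915
√(1 − cos²(π/76)) = sin(π/76) ≈ 0.041325.
ω* = 2 / (1 + 0.041325) = 2 / 1.041325 ≈ 1.92063.
Hence ρ(B_{ω*}) = 1.92063 − 1 = 0.92063.

ω* = 1.92063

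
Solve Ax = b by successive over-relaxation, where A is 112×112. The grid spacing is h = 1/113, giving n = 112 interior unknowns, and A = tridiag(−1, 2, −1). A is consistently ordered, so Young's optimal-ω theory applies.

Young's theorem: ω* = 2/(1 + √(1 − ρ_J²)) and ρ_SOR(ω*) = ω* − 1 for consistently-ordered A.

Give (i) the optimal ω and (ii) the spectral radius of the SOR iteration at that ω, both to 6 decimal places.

ω* = 1.945907, ρ_SOR = 0.945907

With n=112, ρ(Jacobi) = cos(π/113) = 0.999614.
√(1−ρ_J²) simplifies to sin(π/113) = 0.0277981.
ω* = 2/(1 + 0.0277981) = 2/1.0277981 = 1.945907.
ρ(B_{ω*}) = ω*−1 = 0.945907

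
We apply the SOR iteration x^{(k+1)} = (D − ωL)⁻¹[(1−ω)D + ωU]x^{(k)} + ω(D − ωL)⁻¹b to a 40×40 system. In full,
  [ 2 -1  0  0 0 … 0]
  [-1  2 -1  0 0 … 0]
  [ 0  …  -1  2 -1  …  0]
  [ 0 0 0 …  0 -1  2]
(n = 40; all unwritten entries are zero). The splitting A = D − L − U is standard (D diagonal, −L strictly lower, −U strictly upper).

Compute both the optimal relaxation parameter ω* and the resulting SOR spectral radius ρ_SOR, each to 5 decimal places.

ω* = 1.85779, ρ_SOR = 0.85779

ρ_J = max_k |cos(kπ/41)| = cos(π/41) = 0.99707
√(1−ρ_J²) simplifies to sin(π/41) = 0.076549.
ω* = 2/(1 + 0.076549) = 2/1.076549 = 1.85779.
At ω = 1.85779 every |λ(B_ω)| = ω−1, so ρ_SOR = 0.85779.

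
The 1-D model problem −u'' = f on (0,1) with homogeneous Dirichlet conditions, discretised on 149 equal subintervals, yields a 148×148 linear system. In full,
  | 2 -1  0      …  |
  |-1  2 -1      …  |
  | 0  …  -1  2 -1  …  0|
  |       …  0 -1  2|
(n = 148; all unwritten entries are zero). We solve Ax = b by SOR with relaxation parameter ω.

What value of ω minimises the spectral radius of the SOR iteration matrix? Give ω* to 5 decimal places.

ω* = 1.95870

[ρ_J] n=148: ρ(B_J) = cos(π/(n+1)) = cos(π/149) = 0.99978.
√(1 − cos²(π/149)) = sin(π/149) ≈ 0.021083.
ω* = 2 / (1 + 0.021083) = 2 / 1.021083 ≈ 1.95870.
ρ_SOR = ω* − 1 = 1.95870 − 1 = 0.95870.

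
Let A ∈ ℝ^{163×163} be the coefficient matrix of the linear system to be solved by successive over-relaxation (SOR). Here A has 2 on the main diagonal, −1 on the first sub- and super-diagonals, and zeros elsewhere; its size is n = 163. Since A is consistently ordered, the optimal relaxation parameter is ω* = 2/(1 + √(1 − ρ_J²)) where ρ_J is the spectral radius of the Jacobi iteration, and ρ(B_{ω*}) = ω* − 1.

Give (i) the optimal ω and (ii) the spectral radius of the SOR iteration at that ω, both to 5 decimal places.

spectrum of D⁻¹(L+U) = {cos(kπ/164) : 1≤k≤163}; ρ_J = cos(π/164) = 0.99982.
√(1−ρ_J²) = |sin(π/164)| = 0.019155
[ω*] 2 ÷ (1 + 0.019155) = 2 ÷ 1.019155 = 1.96241.
ρ_SOR = ω* − 1 = 1.96241 − 1 = 0.96241.

ω* = 1.96241, ρ_SOR = 0.96241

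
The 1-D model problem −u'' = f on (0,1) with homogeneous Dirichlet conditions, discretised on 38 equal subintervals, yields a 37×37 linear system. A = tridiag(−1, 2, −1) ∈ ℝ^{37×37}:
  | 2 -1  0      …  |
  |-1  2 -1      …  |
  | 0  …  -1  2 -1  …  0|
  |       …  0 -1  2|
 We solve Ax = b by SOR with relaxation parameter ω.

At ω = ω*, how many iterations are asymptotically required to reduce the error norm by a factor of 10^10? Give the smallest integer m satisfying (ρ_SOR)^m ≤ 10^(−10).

m = 140

[ρ_J] n=37: ρ(B_J) = cos(π/(n+1)) = cos(π/38) = 0.9965845.
root = sin(π/38) = 0.0825793  (since 1−cos² = sin²).
[ω*] 2 ÷ (1 + 0.0825793) = 2 ÷ 1.0825793 = 1.8474397.
and ρ(B_{ω*}) = 1.8474397 − 1 = 0.8474397.
ρ_SOR^m ≤ 10^(−10) ⇔ m ≥ 10·ln10/(−ln 0.8474397) = 23.0259/0.165536 = 139.099; m = ⌈139.099⌉ = 140.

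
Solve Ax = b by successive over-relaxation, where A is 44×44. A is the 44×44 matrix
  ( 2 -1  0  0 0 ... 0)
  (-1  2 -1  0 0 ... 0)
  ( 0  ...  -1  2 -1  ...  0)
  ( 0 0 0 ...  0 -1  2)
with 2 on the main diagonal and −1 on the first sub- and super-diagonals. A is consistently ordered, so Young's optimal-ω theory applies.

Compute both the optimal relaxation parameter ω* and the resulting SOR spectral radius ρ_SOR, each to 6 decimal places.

ω* = 1.869584, ρ_SOR = 0.869584

ρ_J = max_k |cos(kπ/45)| = cos(π/45) = 0.997564
root = sin(π/45) = 0.0697565  (since 1−cos² = sin²).
So ω* = 2/1.0697565 = 1.869584 (Young).
[ρ_SOR] ω* − 1 = 0.869584.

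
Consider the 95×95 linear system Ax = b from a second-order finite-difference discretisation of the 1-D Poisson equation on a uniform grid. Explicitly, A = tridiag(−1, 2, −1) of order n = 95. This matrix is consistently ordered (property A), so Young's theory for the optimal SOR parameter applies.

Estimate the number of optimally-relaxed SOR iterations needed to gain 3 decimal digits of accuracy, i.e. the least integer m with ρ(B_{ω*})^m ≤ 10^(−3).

m = 106

½·tridiag(1,0,1) at n=95: λ_k = cos(kπ/96); max |λ| at k=1 ⇒ ρ_J = cos(π/96) ≈ 0.9994646.
1 − cos²(π/96) = sin²(π/96) ⇒ √(1−ρ_J²) = sin(π/96) = 0.0327191.
ω* = 2/(1+0.0327191) = 1.9366350
and ρ(B_{ω*}) = 1.9366350 − 1 = 0.9366350.
m ≥ 3·ln10 / (−ln 0.9366350) = 105.524; smallest integer m = 106.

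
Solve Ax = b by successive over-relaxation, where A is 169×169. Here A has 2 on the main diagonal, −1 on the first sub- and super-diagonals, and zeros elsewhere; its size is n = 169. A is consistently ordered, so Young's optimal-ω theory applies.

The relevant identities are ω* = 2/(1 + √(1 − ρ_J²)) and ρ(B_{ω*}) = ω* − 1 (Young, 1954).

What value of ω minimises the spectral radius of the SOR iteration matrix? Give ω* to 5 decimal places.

ω* = 1.96371

With n=169, ρ(Jacobi) = cos(π/170) = 0.99983.
√(1−ρ_J²) = |sin(π/170)| = 0.018479
Young: ω* = 2/(1+√(1−ρ_J²)) = 2/(1+0.018479) = 2/1.018479 = 1.96371.
ρ_SOR = ω* − 1 = 1.96371 − 1 = 0.96371.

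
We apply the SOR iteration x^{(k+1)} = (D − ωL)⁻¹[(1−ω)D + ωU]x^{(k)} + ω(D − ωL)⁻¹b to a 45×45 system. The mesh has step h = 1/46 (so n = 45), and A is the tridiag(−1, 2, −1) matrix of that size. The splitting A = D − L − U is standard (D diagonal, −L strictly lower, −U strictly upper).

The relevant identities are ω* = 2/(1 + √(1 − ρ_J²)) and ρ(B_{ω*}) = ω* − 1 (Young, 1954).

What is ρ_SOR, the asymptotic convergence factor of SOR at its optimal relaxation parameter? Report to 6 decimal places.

n=45: λ(B_J) = 1 − λ(A)/2 = cos(kπ/46); k=1 gives ρ_J = 0.997669.
1 − cos²(π/46) = sin²(π/46) ⇒ √(1−ρ_J²) = sin(π/46) = 0.0682424.
ω* = 2/(1+0.0682424) = 1.872234
ρ(B_{ω*}) = ω*−1 = 0.872234

ρ_SOR = 0.872234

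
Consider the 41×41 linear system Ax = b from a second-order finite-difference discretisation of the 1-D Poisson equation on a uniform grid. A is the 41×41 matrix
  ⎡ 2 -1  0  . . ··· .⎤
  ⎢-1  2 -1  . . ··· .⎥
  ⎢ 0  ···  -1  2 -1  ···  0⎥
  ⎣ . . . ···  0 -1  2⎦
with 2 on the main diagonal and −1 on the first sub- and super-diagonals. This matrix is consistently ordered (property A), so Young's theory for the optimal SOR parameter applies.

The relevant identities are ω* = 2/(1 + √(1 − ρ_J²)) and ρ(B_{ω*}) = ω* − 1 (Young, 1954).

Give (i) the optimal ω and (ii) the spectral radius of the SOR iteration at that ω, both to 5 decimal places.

ω* = 1.86093, ρ_SOR = 0.86093

n=41: λ(B_J) = 1 − λ(A)/2 = cos(kπ/42); k=1 gives ρ_J = 0.99720.
√(1−ρ_J²) = |sin(π/42)| = 0.074730
ω* = 2 / (1 + 0.074730) = 2 / 1.074730 ≈ 1.86093.
ρ_SOR = ω* − 1 = 1.86093 − 1 = 0.86093.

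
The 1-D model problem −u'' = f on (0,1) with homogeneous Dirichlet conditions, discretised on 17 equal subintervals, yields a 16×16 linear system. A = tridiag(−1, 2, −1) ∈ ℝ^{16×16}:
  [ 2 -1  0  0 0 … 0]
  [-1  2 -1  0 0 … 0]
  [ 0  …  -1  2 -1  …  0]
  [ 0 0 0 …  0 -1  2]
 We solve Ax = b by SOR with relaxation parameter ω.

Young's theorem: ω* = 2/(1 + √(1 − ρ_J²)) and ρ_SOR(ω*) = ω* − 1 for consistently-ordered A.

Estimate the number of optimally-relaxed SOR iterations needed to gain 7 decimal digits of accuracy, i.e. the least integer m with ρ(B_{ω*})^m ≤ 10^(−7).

m = 44

ρ_J = max_k |cos(kπ/17)| = cos(π/17) = 0.9829731
√(1−ρ_J²) = |sin(π/17)| = 0.1837495
ω* = 2/(1+0.1837495) = 1.6895466
ρ(B_{ω*}) = ω*−1 = 0.6895466
ρ_SOR^m ≤ 10^(−7) ⇔ m ≥ 7·ln10/(−ln 0.6895466) = 16.1181/0.371721 = 43.361; m = ⌈43.361⌉ = 44.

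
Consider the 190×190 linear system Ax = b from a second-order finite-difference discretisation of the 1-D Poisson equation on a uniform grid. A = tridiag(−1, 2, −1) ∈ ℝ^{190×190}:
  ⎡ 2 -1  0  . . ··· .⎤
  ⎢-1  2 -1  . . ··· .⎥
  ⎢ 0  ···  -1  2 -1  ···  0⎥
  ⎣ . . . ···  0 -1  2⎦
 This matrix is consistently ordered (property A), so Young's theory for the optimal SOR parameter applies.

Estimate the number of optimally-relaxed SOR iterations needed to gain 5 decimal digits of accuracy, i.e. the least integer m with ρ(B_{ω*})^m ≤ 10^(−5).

½·tridiag(1,0,1) at n=190: λ_k = cos(kπ/191); max |λ| at k=1 ⇒ ρ_J = cos(π/191) ≈ 0.9998647.
1 − cos²(π/191) = sin²(π/191) ⇒ √(1−ρ_J²) = sin(π/191) = 0.0164474.
So ω* = 2/1.0164474 = 1.9676375 (Young).
ρ_SOR = ω* − 1 ≈ 0.9676375.
(0.9676375)^m ≤ 10^{−5}  ⇒  m·ln(0.9676375) ≤ −5·ln10  ⇒  m ≥ 349.961  ⇒  m = 350

m = 350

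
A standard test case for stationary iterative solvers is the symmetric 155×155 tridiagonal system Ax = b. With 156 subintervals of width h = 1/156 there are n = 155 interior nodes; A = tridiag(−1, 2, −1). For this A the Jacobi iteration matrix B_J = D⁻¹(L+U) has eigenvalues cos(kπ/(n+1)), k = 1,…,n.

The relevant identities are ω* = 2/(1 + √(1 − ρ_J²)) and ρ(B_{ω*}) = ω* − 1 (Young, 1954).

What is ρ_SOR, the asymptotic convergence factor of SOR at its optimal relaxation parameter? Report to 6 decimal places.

½·tridiag(1,0,1) at n=155: λ_k = cos(kπ/156); max |λ| at k=1 ⇒ ρ_J = cos(π/156) ≈ 0.999797.
√(1 − cos²(π/156)) = sin(π/156) ≈ 0.0201371.
So ω* = 2/1.0201371 = 1.960521 (Young).
[ρ_SOR] ω* − 1 = 0.960521.

ρ_SOR = 0.960521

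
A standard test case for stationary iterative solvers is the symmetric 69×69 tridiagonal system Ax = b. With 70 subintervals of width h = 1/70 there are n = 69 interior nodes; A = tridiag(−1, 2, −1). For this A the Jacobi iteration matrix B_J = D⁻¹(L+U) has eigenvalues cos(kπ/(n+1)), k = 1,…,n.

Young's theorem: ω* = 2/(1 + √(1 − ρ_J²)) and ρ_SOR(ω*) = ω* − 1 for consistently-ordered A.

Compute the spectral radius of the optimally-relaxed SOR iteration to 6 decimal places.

ρ_SOR = 0.914123

B_J for the 69×69 system has eigenvalues cos(kπ/70); ρ_J = cos(π/70) = 0.998993.
√(1−ρ_J²) = |sin(π/70)| = 0.0448648
ω* = 2/(1+0.0448648) = 1.914123
[ρ_SOR] ω* − 1 = 0.914123.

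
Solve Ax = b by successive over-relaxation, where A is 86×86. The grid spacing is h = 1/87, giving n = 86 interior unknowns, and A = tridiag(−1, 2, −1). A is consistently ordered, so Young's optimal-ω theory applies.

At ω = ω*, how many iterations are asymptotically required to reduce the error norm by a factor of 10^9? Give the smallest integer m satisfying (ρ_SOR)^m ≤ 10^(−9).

spectrum of D⁻¹(L+U) = {cos(kπ/87) : 1≤k≤86}; ρ_J = cos(π/87) = 0.9993481.
root = sin(π/87) = 0.0361024  (since 1−cos² = sin²).
Young: ω* = 2/(1+√(1−ρ_J²)) = 2/(1+0.0361024) = 2/1.0361024 = 1.9303111.
ρ(B_{ω*}) = ω*−1 = 0.9303111
For 9 digits: m = 9·ln10 / (−ln 0.9303111) = 20.7233/0.0722362 = 286.882; round up → m = 287.

m = 287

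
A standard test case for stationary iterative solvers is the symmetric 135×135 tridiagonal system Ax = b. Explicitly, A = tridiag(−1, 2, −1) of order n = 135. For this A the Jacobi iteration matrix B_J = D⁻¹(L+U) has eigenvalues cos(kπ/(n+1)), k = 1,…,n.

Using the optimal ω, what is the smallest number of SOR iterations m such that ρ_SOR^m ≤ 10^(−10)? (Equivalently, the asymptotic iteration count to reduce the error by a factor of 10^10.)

m = 499

B_J for the 135×135 system has eigenvalues cos(kπ/136); ρ_J = cos(π/136) = 0.9997332.
1 − cos²(π/136) = sin²(π/136) ⇒ √(1−ρ_J²) = sin(π/136) = 0.0230979.
So ω* = 2/1.0230979 = 1.9548471 (Young).
Hence ρ(B_{ω*}) = 1.9548471 − 1 = 0.9548471.
m ≥ 10·ln10 / (−ln 0.9548471) = 498.352; smallest integer m = 499.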